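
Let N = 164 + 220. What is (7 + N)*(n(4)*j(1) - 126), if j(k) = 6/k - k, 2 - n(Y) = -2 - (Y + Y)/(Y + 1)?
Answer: -38318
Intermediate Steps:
n(Y) = 4 + 2*Y/(1 + Y) (n(Y) = 2 - (-2 - (Y + Y)/(Y + 1)) = 2 - (-2 - 2*Y/(1 + Y)) = 2 + (2 + 2*Y/(1 + Y)) = 4 + 2*Y/(1 + Y))
j(k) = -k + 6/k
N = 384
(7 + N)*(n(4)*j(1) - 126) = (7 + 384)*((2*(2 + 3*4)/(1 + 4))*(-1*1 + 6/1) - 126) = 391*((2*(2 + 12)/5)*(-1 + 6*1) - 126) = 391*((2*(⅕)*14)*(-1 + 6) - 126) = 391*((28/5)*5 - 126) = 391*(28 - 126) = 391*(-98) = -38318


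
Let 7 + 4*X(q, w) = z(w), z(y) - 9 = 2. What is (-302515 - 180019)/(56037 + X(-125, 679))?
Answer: -241267/28019 ≈ -8.6108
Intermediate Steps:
z(y) = 11 (z(y) = 9 + 2 = 11)
X(q, w) = 1 (X(q, w) = -7/4 + (¼)*11 = -7/4 + 11/4 = 1)
(-302515 - 180019)/(56037 + X(-125, 679)) = (-302515 - 180019)/(56037 + 1) = -482534/56038 = -482534*1/56038 = -241267/28019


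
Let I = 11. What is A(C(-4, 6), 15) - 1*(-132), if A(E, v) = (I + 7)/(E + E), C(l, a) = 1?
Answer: 141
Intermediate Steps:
A(E, v) = 9/E (A(E, v) = (11 + 7)/(E + E) = 18/((2*E)) = 18*(1/(2*E)) = 9/E)
A(C(-4, 6), 15) - 1*(-132) = 9/1 - 1*(-132) = 9*1 + 132 = 9 + 132 = 141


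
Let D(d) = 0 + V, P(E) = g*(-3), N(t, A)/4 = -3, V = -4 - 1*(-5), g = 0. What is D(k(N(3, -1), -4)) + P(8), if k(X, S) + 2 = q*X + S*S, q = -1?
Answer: 1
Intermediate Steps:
V = 1 (V = -4 + 5 = 1)
N(t, A) = -12 (N(t, A) = 4*(-3) = -12)
P(E) = 0 (P(E) = 0*(-3) = 0)
k(X, S) = -2 + S**2 - X (k(X, S) = -2 + (-X + S*S) = -2 + (-X + S**2) = -2 + (S**2 - X) = -2 + S**2 - X)
D(d) = 1 (D(d) = 0 + 1 = 1)
D(k(N(3, -1), -4)) + P(8) = 1 + 0 = 1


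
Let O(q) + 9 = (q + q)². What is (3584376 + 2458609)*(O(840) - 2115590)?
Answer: 4271187840985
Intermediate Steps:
O(q) = -9 + 4*q² (O(q) = -9 + (q + q)² = -9 + (2*q)² = -9 + 4*q²)
(3584376 + 2458609)*(O(840) - 2115590) = (3584376 + 2458609)*((-9 + 4*840²) - 2115590) = 6042985*((-9 + 4*705600) - 2115590) = 6042985*((-9 + 2822400) - 2115590) = 6042985*(2822391 - 2115590) = 6042985*706801 = 4271187840985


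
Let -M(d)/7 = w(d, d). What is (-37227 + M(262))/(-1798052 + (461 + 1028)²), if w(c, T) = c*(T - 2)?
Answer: -514067/419069 ≈ -1.2267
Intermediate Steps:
w(c, T) = c*(-2 + T)
M(d) = -7*d*(-2 + d)
(-37227 + M(262))/(-1798052 + (461 + 1028)²) = (-37227 + 7*262*(2 - 1*262))/(-1798052 + (461 + 1028)²) = (-37227 + 7*262*(2 - 262))/(-1798052 + 1489²) = (-37227 + 7*262*(-260))/(-1798052 + 2217121) = (-37227 - 476840)/419069 = -514067*1/419069 = -514067/419069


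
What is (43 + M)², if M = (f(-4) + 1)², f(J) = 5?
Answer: 6241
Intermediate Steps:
M = 36 (M = (5 + 1)² = 6² = 36)
(43 + M)² = (43 + 36)² = 79² = 6241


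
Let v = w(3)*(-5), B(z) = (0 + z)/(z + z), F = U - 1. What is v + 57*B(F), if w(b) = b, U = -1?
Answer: 27/2 ≈ 13.500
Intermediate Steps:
F = -2 (F = -1 - 1 = -2)
B(z) = ½ (B(z) = z/((2*z)) = z*(1/(2*z)) = ½)
v = -15 (v = 3*(-5) = -15)
v + 57*B(F) = -15 + 57*(½) = -15 + 57/2 = 27/2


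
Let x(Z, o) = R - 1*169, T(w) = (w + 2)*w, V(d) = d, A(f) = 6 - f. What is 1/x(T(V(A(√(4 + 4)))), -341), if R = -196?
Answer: -1/365 ≈ -0.0027397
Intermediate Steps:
T(w) = w*(2 + w) (T(w) = (2 + w)*w = w*(2 + w))
x(Z, o) = -365 (x(Z, o) = -196 - 1*169 = -196 - 169 = -365)
1/x(T(V(A(√(4 + 4)))), -341) = 1/(-365) = -1/365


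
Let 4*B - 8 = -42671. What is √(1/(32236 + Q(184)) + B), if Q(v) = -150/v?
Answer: I*√100838807857511/97234 ≈ 103.28*I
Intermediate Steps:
B = -42663/4 (B = 2 + (¼)*(-42671) = 2 - 42671/4 = -42663/4 ≈ -10666.)
√(1/(32236 + Q(184)) + B) = √(1/(32236 - 150/184) - 42663/4) = √(1/(32236 - 150*1/184) - 42663/4) = √(1/(32236 - 75/92) - 42663/4) = √(1/(2965637/92) - 42663/4) = √(92/2965637 - 42663/4) = √(-126522970963/11862548) = I*√100838807857511/97234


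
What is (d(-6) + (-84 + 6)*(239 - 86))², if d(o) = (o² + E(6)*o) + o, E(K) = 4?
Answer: 142277184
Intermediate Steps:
d(o) = o² + 5*o (d(o) = (o² + 4*o) + o = o² + 5*o)
(d(-6) + (-84 + 6)*(239 - 86))² = (-6*(5 - 6) + (-84 + 6)*(239 - 86))² = (-6*(-1) - 78*153)² = (6 - 11934)² = (-11928)² = 142277184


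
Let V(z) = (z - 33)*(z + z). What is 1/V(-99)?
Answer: 1/26136 ≈ 3.8261e-5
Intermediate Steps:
V(z) = 2*z*(-33 + z) (V(z) = (-33 + z)*(2*z) = 2*z*(-33 + z))
1/V(-99) = 1/(2*(-99)*(-33 - 99)) = 1/(2*(-99)*(-132)) = 1/26136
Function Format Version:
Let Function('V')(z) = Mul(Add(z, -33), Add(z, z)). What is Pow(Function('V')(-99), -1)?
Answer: Rational(1, 26136) ≈ 3.8261e-5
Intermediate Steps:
Function('V')(z) = Mul(2, z, Add(-33, z)) (Function('V')(z) = Mul(Add(-33, z), Mul(2, z)) = Mul(2, z, Add(-33, z)))
Pow(Function('V')(-99), -1) = Pow(Mul(2, -99, Add(-33, -99)), -1) = Pow(Mul(2, -99, -132), -1) = Pow(26136, -1) = Rational(1, 26136)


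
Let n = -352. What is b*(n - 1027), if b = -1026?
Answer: 1414854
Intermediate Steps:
b*(n - 1027) = -1026*(-352 - 1027) = -1026*(-1379) = 1414854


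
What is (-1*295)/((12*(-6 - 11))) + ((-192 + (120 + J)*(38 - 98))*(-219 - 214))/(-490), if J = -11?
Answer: -297253237/49980 ≈ -5947.4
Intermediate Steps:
(-1*295)/((12*(-6 - 11))) + ((-192 + (120 + J)*(38 - 98))*(-219 - 214))/(-490) = (-1*295)/((12*(-6 - 11))) + ((-192 + (120 - 11)*(38 - 98))*(-219 - 214))/(-490) = -295/(12*(-17)) + ((-192 + 109*(-60))*(-433))*(-1/490) = -295/(-204) + ((-192 - 6540)*(-433))*(-1/490) = -295*(-1/204) - 6732*(-433)*(-1/490) = 295/204 + 2914956*(-1/490) = 295/204 - 1457478/245 = -297253237/49980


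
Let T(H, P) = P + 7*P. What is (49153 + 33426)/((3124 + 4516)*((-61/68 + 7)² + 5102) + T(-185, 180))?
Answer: 47730662/22695331035 ≈ 0.0021031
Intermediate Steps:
T(H, P) = 8*P
(49153 + 33426)/((3124 + 4516)*((-61/68 + 7)² + 5102) + T(-185, 180)) = (49153 + 33426)/((3124 + 4516)*((-61/68 + 7)² + 5102) + 8*180) = 82579/(7640*((-61*1/68 + 7)² + 5102) + 1440) = 82579/(7640*((-61/68 + 7)² + 5102) + 1440) = 82579/(7640*((415/68)² + 5102) + 1440) = 82579/(7640*(172225/4624 + 5102) + 1440) = 82579/(7640*(23763873/4624) + 1440) = 82579/(22694498715/578 + 1440) = 82579/(22695331035/578) = 82579*(578/22695331035) = 47730662/22695331035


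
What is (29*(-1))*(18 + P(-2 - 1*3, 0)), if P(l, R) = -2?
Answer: -464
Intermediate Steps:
(29*(-1))*(18 + P(-2 - 1*3, 0)) = (29*(-1))*(18 - 2) = -29*16 = -464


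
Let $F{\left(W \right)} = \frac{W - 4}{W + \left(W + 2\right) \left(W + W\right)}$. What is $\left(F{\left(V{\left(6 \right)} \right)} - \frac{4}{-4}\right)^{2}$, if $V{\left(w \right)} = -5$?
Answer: $\frac{256}{625} \approx 0.4096$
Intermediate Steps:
$F{\left(W \right)} = \frac{-4 + W}{W + 2 W \left(2 + W\right)}$ ($F{\left(W \right)} = \frac{-4 + W}{W + \left(2 + W\right) 2 W} = \frac{-4 + W}{W + 2 W \left(2 + W\right)}$)
$\left(F{\left(V{\left(6 \right)} \right)} - \frac{4}{-4}\right)^{2} = \left(\frac{-4 - 5}{\left(-5\right) \left(5 + 2 \left(-5\right)\right)} - \frac{4}{-4}\right)^{2} = \left(\left(- \frac{1}{5}\right) \frac{1}{5 - 10} \left(-9\right) - -1\right)^{2} = \left(\left(- \frac{1}{5}\right) \frac{1}{-5} \left(-9\right) + 1\right)^{2} = \left(\left(- \frac{1}{5}\right) \left(- \frac{1}{5}\right) \left(-9\right) + 1\right)^{2} = \left(- \frac{9}{25} + 1\right)^{2} = \left(\frac{16}{25}\right)^{2} = \frac{256}{625}$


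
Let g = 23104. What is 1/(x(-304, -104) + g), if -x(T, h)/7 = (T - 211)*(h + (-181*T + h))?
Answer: 1/197634784 ≈ 5.0598e-9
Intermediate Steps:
x(T, h) = -7*(-211 + T)*(-181*T + 2*h) (x(T, h) = -7*(T - 211)*(h + (-181*T + h)) = -7*(-211 + T)*(h + (h - 181*T)) = -7*(-211 + T)*(-181*T + 2*h))
1/(x(-304, -104) + g) = 1/((-267337*(-304) + 1267*(-304)**2 + 2954*(-104) - 14*(-304)*(-104)) + 23104) = 1/((81270448 + 1267*92416 - 307216 - 442624) + 23104) = 1/((81270448 + 117091072 - 307216 - 442624) + 23104) = 1/(197611680 + 23104) = 1/197634784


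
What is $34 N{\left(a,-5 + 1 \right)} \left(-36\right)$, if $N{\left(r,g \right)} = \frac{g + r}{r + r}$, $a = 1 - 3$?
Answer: $-1836$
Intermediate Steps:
$a = -2$ ($a = 1 - 3 = -2$)
$N{\left(r,g \right)} = \frac{g + r}{2 r}$
$34 N{\left(a,-5 + 1 \right)} \left(-36\right) = 34 \frac{\left(-5 + 1\right) - 2}{2 \left(-2\right)} \left(-36\right) = 34 \cdot \frac{1}{2} \left(- \frac{1}{2}\right) \left(-4 - 2\right) \left(-36\right) = 34 \cdot \frac{1}{2} \left(- \frac{1}{2}\right) \left(-6\right) \left(-36\right) = 34 \cdot \frac{3}{2} \left(-36\right) = 51 \left(-36\right) = -1836$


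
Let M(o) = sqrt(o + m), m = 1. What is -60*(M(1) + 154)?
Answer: -9240 - 60*sqrt(2) ≈ -9324.9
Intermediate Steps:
M(o) = sqrt(1 + o) (M(o) = sqrt(o + 1) = sqrt(1 + o))
-60*(M(1) + 154) = -60*(sqrt(1 + 1) + 154) = -60*(sqrt(2) + 154) = -60*(154 + sqrt(2)) = -9240 - 60*sqrt(2)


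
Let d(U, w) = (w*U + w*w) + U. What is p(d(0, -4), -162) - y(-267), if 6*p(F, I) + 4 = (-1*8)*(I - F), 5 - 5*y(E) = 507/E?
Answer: 314108/1335 ≈ 235.29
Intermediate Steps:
y(E) = 1 - 507/(5*E)
d(U, w) = U + w**2 + U*w (d(U, w) = (U*w + w**2) + U = (w**2 + U*w) + U = U + w**2 + U*w)
p(F, I) = -2/3 - 4*I/3 + 4*F/3 (p(F, I) = -2/3 + ((-1*8)*(I - F))/6 = -2/3 + (-8*(I - F))/6 = -2/3 + (-8*I + 8*F)/6 = -2/3 + (-4*I/3 + 4*F/3) = -2/3 - 4*I/3 + 4*F/3)
p(d(0, -4), -162) - y(-267) = (-2/3 - 4/3*(-162) + 4*(0 + (-4)**2 + 0*(-4))/3) - (-507/5 - 267)/(-267) = (-2/3 + 216 + 4*(0 + 16 + 0)/3) - (-1)*(-1842)/(267*5) = (-2/3 + 216 + (4/3)*16) - 1*614/445 = (-2/3 + 216 + 64/3) - 614/445 = 710/3 - 614/445 = 314108/1335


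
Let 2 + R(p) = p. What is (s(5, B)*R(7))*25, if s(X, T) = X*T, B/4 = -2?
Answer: -5000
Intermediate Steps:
B = -8 (B = 4*(-2) = -8)
s(X, T) = T*X
R(p) = -2 + p
(s(5, B)*R(7))*25 = ((-8*5)*(-2 + 7))*25 = -40*5*25 = -200*25 = -5000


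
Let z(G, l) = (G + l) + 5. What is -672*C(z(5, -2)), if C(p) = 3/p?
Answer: -252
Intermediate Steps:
z(G, l) = 5 + G + l
-672*C(z(5, -2)) = -2016/(5 + 5 - 2) = -2016/8 = -672*3/8 = -252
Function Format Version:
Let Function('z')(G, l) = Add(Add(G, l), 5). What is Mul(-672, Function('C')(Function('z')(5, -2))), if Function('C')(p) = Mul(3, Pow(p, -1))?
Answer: -252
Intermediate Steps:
Function('z')(G, l) = Add(5, G, l)
Mul(-672, Function('C')(Function('z')(5, -2))) = Mul(-672, Mul(3, Pow(Add(5, 5, -2), -1))) = Mul(-672, Mul(3, Pow(8, -1))) = Mul(-672, Mul(3, Rational(1, 8))) = Mul(-672, Rational(3, 8)) = -252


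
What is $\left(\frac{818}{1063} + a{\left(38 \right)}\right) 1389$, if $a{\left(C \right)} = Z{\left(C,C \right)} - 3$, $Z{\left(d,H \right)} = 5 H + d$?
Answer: $\frac{333350277}{1063} \approx 3.1359 \cdot 10^{5}$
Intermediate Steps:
$Z{\left(d,H \right)} = d + 5 H$
$a{\left(C \right)} = -3 + 6 C$ ($a{\left(C \right)} = \left(C + 5 C\right) - 3 = 6 C - 3 = -3 + 6 C$)
$\left(\frac{818}{1063} + a{\left(38 \right)}\right) 1389 = \left(\frac{818}{1063} + \left(-3 + 6 \cdot 38\right)\right) 1389 = \left(818 \cdot \frac{1}{1063} + \left(-3 + 228\right)\right) 1389 = \left(\frac{818}{1063} + 225\right) 1389 = \frac{239993}{1063} \cdot 1389 = \frac{333350277}{1063}$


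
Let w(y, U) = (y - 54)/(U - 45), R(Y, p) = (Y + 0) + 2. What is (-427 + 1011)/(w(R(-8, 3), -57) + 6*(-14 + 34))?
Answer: 4964/1025 ≈ 4.8429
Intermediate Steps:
R(Y, p) = 2 + Y (R(Y, p) = Y + 2 = 2 + Y)
w(y, U) = (-54 + y)/(-45 + U)
(-427 + 1011)/(w(R(-8, 3), -57) + 6*(-14 + 34)) = (-427 + 1011)/((-54 + (2 - 8))/(-45 - 57) + 6*(-14 + 34)) = 584/((-54 - 6)/(-102) + 6*20) = 584/(-1/102*(-60) + 120) = 584/(10/17 + 120) = 584/(2050/17) = 584*(17/2050) = 4964/1025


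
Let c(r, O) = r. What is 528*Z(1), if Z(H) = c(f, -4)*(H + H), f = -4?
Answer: -4224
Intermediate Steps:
Z(H) = -8*H (Z(H) = -4*(H + H) = -8*H)
528*Z(1) = 528*(-8*1) = 528*(-8) = -4224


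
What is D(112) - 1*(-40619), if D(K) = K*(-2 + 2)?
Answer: 40619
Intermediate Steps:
D(K) = 0 (D(K) = K*0 = 0)
D(112) - 1*(-40619) = 0 - 1*(-40619) = 0 + 40619 = 40619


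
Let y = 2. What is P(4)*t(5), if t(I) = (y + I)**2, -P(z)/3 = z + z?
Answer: -1176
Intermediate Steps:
P(z) = -6*z (P(z) = -3*(z + z) = -6*z)
t(I) = (2 + I)**2
P(4)*t(5) = (-6*4)*(2 + 5)**2 = -24*7**2 = -24*49 = -1176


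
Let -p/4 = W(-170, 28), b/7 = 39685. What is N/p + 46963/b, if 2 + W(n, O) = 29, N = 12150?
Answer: -8915707/79370 ≈ -112.33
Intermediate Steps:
b = 277795 (b = 7*39685 = 277795)
W(n, O) = 27 (W(n, O) = -2 + 29 = 27)
p = -108 (p = -4*27 = -108)
N/p + 46963/b = 12150/(-108) + 46963/277795 = 12150*(-1/108) + 46963*(1/277795) = -225/2 + 6709/39685 = -8915707/79370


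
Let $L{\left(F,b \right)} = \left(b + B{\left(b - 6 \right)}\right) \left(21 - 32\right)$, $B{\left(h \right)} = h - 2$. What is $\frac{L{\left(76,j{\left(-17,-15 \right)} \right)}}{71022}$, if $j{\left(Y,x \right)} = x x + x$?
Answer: $- \frac{2266}{35511} \approx -0.063811$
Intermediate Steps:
$B{\left(h \right)} = -2 + h$
$j{\left(Y,x \right)} = x + x^{2}$ ($j{\left(Y,x \right)} = x^{2} + x = x + x^{2}$)
$L{\left(F,b \right)} = 88 - 22 b$ ($L{\left(F,b \right)} = \left(b + \left(-2 + \left(b - 6\right)\right)\right) \left(21 - 32\right) = \left(b + \left(-2 + \left(b - 6\right)\right)\right) \left(-11\right) = \left(b + \left(-2 + \left(-6 + b\right)\right)\right) \left(-11\right) = \left(b + \left(-8 + b\right)\right) \left(-11\right) = \left(-8 + 2 b\right) \left(-11\right) = 88 - 22 b$)
$\frac{L{\left(76,j{\left(-17,-15 \right)} \right)}}{71022} = \frac{88 - 22 \left(- 15 \left(1 - 15\right)\right)}{71022} = \left(88 - 22 \left(\left(-15\right) \left(-14\right)\right)\right) \frac{1}{71022} = \left(88 - 4620\right) \frac{1}{71022} = \left(-4532\right) \frac{1}{71022} = - \frac{2266}{35511}$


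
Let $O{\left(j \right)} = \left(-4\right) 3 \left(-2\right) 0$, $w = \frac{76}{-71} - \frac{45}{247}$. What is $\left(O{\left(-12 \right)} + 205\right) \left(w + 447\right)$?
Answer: $\frac{1602499760}{17537} \approx 91378.0$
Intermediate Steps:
$w = - \frac{21967}{17537}$ ($w = 76 \left(- \frac{1}{71}\right) - \frac{45}{247} = - \frac{76}{71} - \frac{45}{247} = - \frac{21967}{17537} \approx -1.2526$)
$O{\left(j \right)} = 0$ ($O{\left(j \right)} = \left(-12\right) \left(-2\right) 0 = 24 \cdot 0 = 0$)
$\left(O{\left(-12 \right)} + 205\right) \left(w + 447\right) = \left(0 + 205\right) \left(- \frac{21967}{17537} + 447\right) = 205 \cdot \frac{7817072}{17537} = \frac{1602499760}{17537}$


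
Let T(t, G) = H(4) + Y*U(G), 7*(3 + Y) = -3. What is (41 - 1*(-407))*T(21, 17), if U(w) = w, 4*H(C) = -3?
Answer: -26448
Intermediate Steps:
Y = -24/7 (Y = -3 + (⅐)*(-3) = -3 - 3/7 = -24/7 ≈ -3.4286)
H(C) = -¾ (H(C) = (¼)*(-3) = -¾)
T(t, G) = -¾ - 24*G/7
(41 - 1*(-407))*T(21, 17) = (41 - 1*(-407))*(-¾ - 24/7*17) = (41 + 407)*(-¾ - 408/7) = 448*(-1653/28) = -26448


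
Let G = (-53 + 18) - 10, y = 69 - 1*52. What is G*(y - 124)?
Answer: 4815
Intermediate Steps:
y = 17 (y = 69 - 52 = 17)
G = -45 (G = -35 - 10 = -45)
G*(y - 124) = -45*(17 - 124) = -45*(-107) = 4815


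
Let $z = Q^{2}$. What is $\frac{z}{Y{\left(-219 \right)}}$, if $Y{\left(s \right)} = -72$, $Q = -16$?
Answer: $- \frac{32}{9} \approx -3.5556$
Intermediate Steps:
$z = 256$ ($z = \left(-16\right)^{2} = 256$)
$\frac{z}{Y{\left(-219 \right)}} = \frac{256}{-72} = 256 \left(- \frac{1}{72}\right) = - \frac{32}{9}$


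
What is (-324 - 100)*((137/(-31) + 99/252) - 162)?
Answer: 15275766/217 ≈ 70395.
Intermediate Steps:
(-324 - 100)*((137/(-31) + 99/252) - 162) = -424*((137*(-1/31) + 99*(1/252)) - 162) = -424*((-137/31 + 11/28) - 162) = -424*(-3495/868 - 162) = -424*(-144111/868) = 15275766/217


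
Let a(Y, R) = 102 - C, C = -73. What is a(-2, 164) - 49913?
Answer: -49738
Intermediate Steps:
a(Y, R) = 175 (a(Y, R) = 102 - 1*(-73) = 102 + 73 = 175)
a(-2, 164) - 49913 = 175 - 49913 = -49738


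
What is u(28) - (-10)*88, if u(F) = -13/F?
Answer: 24627/28 ≈ 879.54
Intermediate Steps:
u(28) - (-10)*88 = -13/28 - (-10)*88 = -13*1/28 - 1*(-880) = -13/28 + 880 = 24627/28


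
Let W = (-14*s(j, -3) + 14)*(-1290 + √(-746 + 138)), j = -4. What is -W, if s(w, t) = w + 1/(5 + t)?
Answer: 81270 - 252*I*√38 ≈ 81270.0 - 1553.4*I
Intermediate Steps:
W = -81270 + 252*I*√38 (W = (-14*(1 + 5*(-4) - 3*(-4))/(5 - 3) + 14)*(-1290 + √(-746 + 138)) = (-14*(1 - 20 + 12)/2 + 14)*(-1290 + √(-608)) = (-7*(-7) + 14)*(-1290 + 4*I*√38) = (-14*(-7/2) + 14)*(-1290 + 4*I*√38) = (49 + 14)*(-1290 + 4*I*√38) = 63*(-1290 + 4*I*√38) = -81270 + 252*I*√38 ≈ -81270.0 + 1553.4*I)
-W = -(-81270 + 252*I*√38) = 81270 - 252*I*√38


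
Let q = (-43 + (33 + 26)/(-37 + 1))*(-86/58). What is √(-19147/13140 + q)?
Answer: √261095982170/63510 ≈ 8.0456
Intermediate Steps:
q = 69101/1044 (q = (-43 + 59/(-36))*(-86*1/58) = (-43 + 59*(-1/36))*(-43/29) = (-43 - 59/36)*(-43/29) = -1607/36*(-43/29) = 69101/1044 ≈ 66.189)
√(-19147/13140 + q) = √(-19147/13140 + 69101/1044) = √(12333301/190530) = √261095982170/63510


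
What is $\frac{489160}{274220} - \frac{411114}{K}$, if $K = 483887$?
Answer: $\frac{6198124192}{6634574657} \approx 0.93422$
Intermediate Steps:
$\frac{489160}{274220} - \frac{411114}{K} = \frac{489160}{274220} - \frac{411114}{483887} = 489160 \cdot \frac{1}{274220} - \frac{411114}{483887} = \frac{24458}{13711} - \frac{411114}{483887} = \frac{6198124192}{6634574657}$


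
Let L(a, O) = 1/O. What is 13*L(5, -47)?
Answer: -13/47 ≈ -0.27660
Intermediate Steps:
13*L(5, -47) = 13/(-47) = 13*(-1/47) = -13/47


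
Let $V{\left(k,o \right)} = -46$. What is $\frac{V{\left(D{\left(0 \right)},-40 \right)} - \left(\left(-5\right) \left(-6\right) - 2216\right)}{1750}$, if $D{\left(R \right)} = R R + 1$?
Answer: $\frac{214}{175} \approx 1.2229$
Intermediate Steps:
$D{\left(R \right)} = 1 + R^{2}$ ($D{\left(R \right)} = R^{2} + 1 = 1 + R^{2}$)
$\frac{V{\left(D{\left(0 \right)},-40 \right)} - \left(\left(-5\right) \left(-6\right) - 2216\right)}{1750} = \frac{-46 - \left(\left(-5\right) \left(-6\right) - 2216\right)}{1750} = \left(-46 - \left(30 - 2216\right)\right) \frac{1}{1750} = \left(-46 - -2186\right) \frac{1}{1750} = \left(-46 + 2186\right) \frac{1}{1750} = 2140 \cdot \frac{1}{1750} = \frac{214}{175}$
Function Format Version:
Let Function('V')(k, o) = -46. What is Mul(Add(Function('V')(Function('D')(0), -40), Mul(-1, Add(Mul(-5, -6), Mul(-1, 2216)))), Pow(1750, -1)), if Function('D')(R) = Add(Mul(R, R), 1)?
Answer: Rational(214, 175) ≈ 1.2229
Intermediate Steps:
Function('D')(R) = Add(1, Pow(R, 2)) (Function('D')(R) = Add(Pow(R, 2), 1) = Add(1, Pow(R, 2)))
Mul(Add(Function('V')(Function('D')(0), -40), Mul(-1, Add(Mul(-5, -6), Mul(-1, 2216)))), Pow(1750, -1)) = Mul(Add(-46, Mul(-1, Add(Mul(-5, -6), Mul(-1, 2216)))), Pow(1750, -1)) = Mul(Add(-46, Mul(-1, Add(30, -2216))), Rational(1, 1750)) = Mul(Add(-46, Mul(-1, -2186)), Rational(1, 1750)) = Mul(Add(-46, 2186), Rational(1, 1750)) = Mul(2140, Rational(1, 1750)) = Rational(214, 175)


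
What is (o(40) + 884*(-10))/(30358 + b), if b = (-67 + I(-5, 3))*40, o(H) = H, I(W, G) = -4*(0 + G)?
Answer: -4400/13599 ≈ -0.32355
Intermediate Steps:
I(W, G) = -4*G
b = -3160 (b = (-67 - 4*3)*40 = (-67 - 12)*40 = -79*40 = -3160)
(o(40) + 884*(-10))/(30358 + b) = (40 + 884*(-10))/(30358 - 3160) = (40 - 8840)/27198 = -8800*1/27198 = -4400/13599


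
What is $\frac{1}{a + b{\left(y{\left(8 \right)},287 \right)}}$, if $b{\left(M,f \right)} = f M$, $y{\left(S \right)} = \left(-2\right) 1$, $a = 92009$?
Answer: $\frac{1}{91435} \approx 1.0937 \cdot 10^{-5}$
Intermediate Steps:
$y{\left(S \right)} = -2$
$b{\left(M,f \right)} = M f$
$\frac{1}{a + b{\left(y{\left(8 \right)},287 \right)}} = \frac{1}{92009 - 574} = \frac{1}{91435}$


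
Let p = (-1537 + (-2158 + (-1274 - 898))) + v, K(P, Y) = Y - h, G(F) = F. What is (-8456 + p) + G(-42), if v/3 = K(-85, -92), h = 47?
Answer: -14782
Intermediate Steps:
K(P, Y) = -47 + Y (K(P, Y) = Y - 1*47 = Y - 47 = -47 + Y)
v = -417 (v = 3*(-47 - 92) = 3*(-139) = -417)
p = -6284 (p = (-1537 + (-2158 + (-1274 - 898))) - 417 = (-1537 + (-2158 - 2172)) - 417 = (-1537 - 4330) - 417 = -5867 - 417 = -6284)
(-8456 + p) + G(-42) = (-8456 - 6284) - 42 = -14740 - 42 = -14782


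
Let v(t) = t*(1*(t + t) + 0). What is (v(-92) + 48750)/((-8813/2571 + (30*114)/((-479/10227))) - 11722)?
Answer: -80883048102/104364140065 ≈ -0.77501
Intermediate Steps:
v(t) = 2*t² (v(t) = t*(1*(2*t) + 0) = t*(2*t + 0) = t*(2*t) = 2*t²)
(v(-92) + 48750)/((-8813/2571 + (30*114)/((-479/10227))) - 11722) = (2*(-92)² + 48750)/((-8813/2571 + (30*114)/((-479/10227))) - 11722) = (2*8464 + 48750)/((-8813*1/2571 + 3420/((-479*1/10227))) - 11722) = (16928 + 48750)/((-8813/2571 + 3420/(-479/10227)) - 11722) = 65678/((-8813/2571 + 3420*(-10227/479)) - 11722) = 65678/((-8813/2571 - 34976340/479) - 11722) = 65678/(-89928391567/1231509 - 11722) = 65678/(-104364140065/1231509) = 65678*(-1231509/104364140065) = -80883048102/104364140065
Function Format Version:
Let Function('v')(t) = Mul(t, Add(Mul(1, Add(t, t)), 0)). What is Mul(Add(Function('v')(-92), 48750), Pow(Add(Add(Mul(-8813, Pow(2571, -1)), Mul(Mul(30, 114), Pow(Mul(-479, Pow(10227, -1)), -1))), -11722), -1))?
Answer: Rational(-80883048102, 104364140065) ≈ -0.77501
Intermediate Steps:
Function('v')(t) = Mul(2, Pow(t, 2)) (Function('v')(t) = Mul(t, Add(Mul(1, Mul(2, t)), 0)) = Mul(t, Add(Mul(2, t), 0)) = Mul(t, Mul(2, t)) = Mul(2, Pow(t, 2)))
Mul(Add(Function('v')(-92), 48750), Pow(Add(Add(Mul(-8813, Pow(2571, -1)), Mul(Mul(30, 114), Pow(Mul(-479, Pow(10227, -1)), -1))), -11722), -1)) = Mul(Add(Mul(2, Pow(-92, 2)), 48750), Pow(Add(Add(Mul(-8813, Pow(2571, -1)), Mul(Mul(30, 114), Pow(Mul(-479, Pow(10227, -1)), -1))), -11722), -1)) = Mul(Add(Mul(2, 8464), 48750), Pow(Add(Add(Mul(-8813, Rational(1, 2571)), Mul(3420, Pow(Mul(-479, Rational(1, 10227)), -1))), -11722), -1)) = Mul(Add(16928, 48750), Pow(Add(Add(Rational(-8813, 2571), Mul(3420, Pow(Rational(-479, 10227), -1))), -11722), -1)) = Mul(65678, Pow(Add(Add(Rational(-8813, 2571), Mul(3420, Rational(-10227, 479))), -11722), -1)) = Mul(65678, Pow(Add(Add(Rational(-8813, 2571), Rational(-34976340, 479)), -11722), -1)) = Mul(65678, Pow(Add(Rational(-89928391567, 1231509), -11722), -1)) = Mul(65678, Pow(Rational(-104364140065, 1231509), -1)) = Mul(65678, Rational(-1231509, 104364140065)) = Rational(-80883048102, 104364140065)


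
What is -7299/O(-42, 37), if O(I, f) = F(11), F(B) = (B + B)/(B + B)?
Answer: -7299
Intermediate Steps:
F(B) = 1 (F(B) = (2*B)/((2*B)) = (2*B)*(1/(2*B)) = 1)
O(I, f) = 1
-7299/O(-42, 37) = -7299/1 = -7299*1 = -7299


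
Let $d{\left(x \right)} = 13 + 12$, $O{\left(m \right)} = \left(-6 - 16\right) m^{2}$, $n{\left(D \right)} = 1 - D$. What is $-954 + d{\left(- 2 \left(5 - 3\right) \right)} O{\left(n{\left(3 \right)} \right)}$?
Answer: $-3154$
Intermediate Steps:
$O{\left(m \right)} = - 22 m^{2}$
$d{\left(x \right)} = 25$
$-954 + d{\left(- 2 \left(5 - 3\right) \right)} O{\left(n{\left(3 \right)} \right)} = -954 + 25 \left(- 22 \left(1 - 3\right)^{2}\right) = -954 + 25 \left(- 22 \left(-2\right)^{2}\right) = -954 + 25 \left(\left(-22\right) 4\right) = -954 + 25 \left(-88\right) = -954 - 2200 = -3154$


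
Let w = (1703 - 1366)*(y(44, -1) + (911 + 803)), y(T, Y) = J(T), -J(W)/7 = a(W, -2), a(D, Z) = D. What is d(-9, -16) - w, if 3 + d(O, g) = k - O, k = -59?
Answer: -473875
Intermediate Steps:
J(W) = -7*W
y(T, Y) = -7*T
d(O, g) = -62 - O (d(O, g) = -3 + (-59 - O) = -62 - O)
w = 473822 (w = (1703 - 1366)*(-7*44 + (911 + 803)) = 337*(-308 + 1714) = 337*1406 = 473822)
d(-9, -16) - w = (-62 - 1*(-9)) - 1*473822 = (-62 + 9) - 473822 = -53 - 473822 = -473875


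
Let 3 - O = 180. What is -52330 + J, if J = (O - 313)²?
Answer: 187770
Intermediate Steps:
O = -177 (O = 3 - 1*180 = 3 - 180 = -177)
J = 240100 (J = (-177 - 313)² = (-490)² = 240100)
-52330 + J = -52330 + 240100 = 187770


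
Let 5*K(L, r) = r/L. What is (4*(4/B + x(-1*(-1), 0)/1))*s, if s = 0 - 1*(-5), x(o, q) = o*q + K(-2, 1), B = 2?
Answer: 38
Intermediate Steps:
K(L, r) = r/(5*L) (K(L, r) = (r/L)/5 = r/(5*L))
x(o, q) = -⅒ + o*q (x(o, q) = o*q + (⅕)*1/(-2) = o*q + (⅕)*1*(-½) = o*q - ⅒ = -⅒ + o*q)
s = 5 (s = 0 + 5 = 5)
(4*(4/B + x(-1*(-1), 0)/1))*s = (4*(4/2 + (-⅒ - 1*(-1)*0)/1))*5 = (4*(4*(½) + (-⅒ + 1*0)*1))*5 = (4*(2 + (-⅒ + 0)*1))*5 = (4*(2 - ⅒*1))*5 = (4*(2 - ⅒))*5 = (4*(19/10))*5 = (38/5)*5 = 38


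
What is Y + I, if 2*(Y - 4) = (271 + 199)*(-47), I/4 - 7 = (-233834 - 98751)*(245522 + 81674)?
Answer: -435281937653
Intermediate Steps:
I = -435281926612 (I = 28 + 4*((-233834 - 98751)*(245522 + 81674)) = 28 + 4*(-332585*327196) = 28 + 4*(-108820481660) = 28 - 435281926640 = -435281926612)
Y = -11041 (Y = 4 + ((271 + 199)*(-47))/2 = 4 + (470*(-47))/2 = 4 + (½)*(-22090) = 4 - 11045 = -11041)
Y + I = -11041 - 435281926612 = -435281937653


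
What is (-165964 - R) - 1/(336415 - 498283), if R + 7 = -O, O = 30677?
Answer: -21897503039/161868 ≈ -1.3528e+5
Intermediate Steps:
R = -30684 (R = -7 - 1*30677 = -7 - 30677 = -30684)
(-165964 - R) - 1/(336415 - 498283) = (-165964 - 1*(-30684)) - 1/(336415 - 498283) = (-165964 + 30684) - 1/(-161868) = -135280 - 1*(-1/161868) = -135280 + 1/161868 = -21897503039/161868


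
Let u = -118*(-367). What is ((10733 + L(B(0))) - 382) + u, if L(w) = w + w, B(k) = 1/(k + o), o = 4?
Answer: 107315/2 ≈ 53658.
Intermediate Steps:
B(k) = 1/(4 + k) (B(k) = 1/(k + 4) = 1/(4 + k))
u = 43306
L(w) = 2*w
((10733 + L(B(0))) - 382) + u = ((10733 + 2/(4 + 0)) - 382) + 43306 = ((10733 + 2/4) - 382) + 43306 = ((10733 + 2*(1/4)) - 382) + 43306 = ((10733 + 1/2) - 382) + 43306 = (21467/2 - 382) + 43306 = 20703/2 + 43306 = 107315/2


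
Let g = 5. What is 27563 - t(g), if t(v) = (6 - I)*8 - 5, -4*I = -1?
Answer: 27522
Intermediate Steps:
I = ¼ (I = -¼*(-1) = ¼ ≈ 0.25000)
t(v) = 41 (t(v) = (6 - 1*¼)*8 - 5 = (6 - ¼)*8 - 5 = (23/4)*8 - 5 = 46 - 5 = 41)
27563 - t(g) = 27563 - 1*41 = 27563 - 41 = 27522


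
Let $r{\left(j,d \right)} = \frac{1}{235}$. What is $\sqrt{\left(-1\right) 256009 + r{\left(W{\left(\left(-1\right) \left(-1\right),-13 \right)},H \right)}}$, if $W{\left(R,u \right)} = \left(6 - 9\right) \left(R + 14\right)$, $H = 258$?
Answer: $\frac{i \sqrt{14138096790}}{235} \approx 505.97 i$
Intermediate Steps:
$W{\left(R,u \right)} = -42 - 3 R$ ($W{\left(R,u \right)} = - 3 \left(14 + R\right) = -42 - 3 R$)
$r{\left(j,d \right)} = \frac{1}{235}$
$\sqrt{\left(-1\right) 256009 + r{\left(W{\left(\left(-1\right) \left(-1\right),-13 \right)},H \right)}} = \sqrt{\left(-1\right) 256009 + \frac{1}{235}} = \sqrt{-256009 + \frac{1}{235}} = \sqrt{- \frac{60162114}{235}} = \frac{i \sqrt{14138096790}}{235}$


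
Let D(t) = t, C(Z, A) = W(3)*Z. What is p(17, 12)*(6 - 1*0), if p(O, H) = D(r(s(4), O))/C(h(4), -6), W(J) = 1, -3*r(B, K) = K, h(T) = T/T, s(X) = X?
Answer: -34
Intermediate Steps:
h(T) = 1
r(B, K) = -K/3
C(Z, A) = Z (C(Z, A) = 1*Z = Z)
p(O, H) = -O/3 (p(O, H) = -O/3/1 = -O/3*1 = -O/3)
p(17, 12)*(6 - 1*0) = (-⅓*17)*(6 - 1*0) = -17*(6 + 0)/3 = -17/3*6 = -34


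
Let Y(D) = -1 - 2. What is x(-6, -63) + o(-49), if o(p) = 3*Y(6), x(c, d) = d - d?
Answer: -9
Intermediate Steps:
Y(D) = -3
x(c, d) = 0
o(p) = -9 (o(p) = 3*(-3) = -9)
x(-6, -63) + o(-49) = 0 - 9 = -9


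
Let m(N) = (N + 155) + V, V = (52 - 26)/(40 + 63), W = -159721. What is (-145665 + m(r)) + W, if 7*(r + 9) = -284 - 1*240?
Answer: -220131830/721 ≈ -3.0531e+5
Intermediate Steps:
V = 26/103 ≈ 0.25243
r = -587/7 (r = -9 + (-284 - 1*240)/7 = -9 + (-284 - 240)/7 = -9 + (⅐)*(-524) = -9 - 524/7 = -587/7 ≈ -83.857)
m(N) = 15991/103 + N (m(N) = (N + 155) + 26/103 = (155 + N) + 26/103 = 15991/103 + N)
(-145665 + m(r)) + W = (-145665 + (15991/103 - 587/7)) - 159721 = (-145665 + 51476/721) - 159721 = -104972989/721 - 159721 = -220131830/721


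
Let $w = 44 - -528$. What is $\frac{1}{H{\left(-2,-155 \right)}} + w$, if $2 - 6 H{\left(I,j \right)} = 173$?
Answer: $\frac{32602}{57} \approx 571.96$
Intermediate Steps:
$H{\left(I,j \right)} = - \frac{57}{2}$ ($H{\left(I,j \right)} = \frac{1}{3} - \frac{173}{6} = - \frac{57}{2}$)
$w = 572$ ($w = 44 + 528 = 572$)
$\frac{1}{H{\left(-2,-155 \right)}} + w = \frac{1}{- \frac{57}{2}} + 572 = - \frac{2}{57} + 572 = \frac{32602}{57}$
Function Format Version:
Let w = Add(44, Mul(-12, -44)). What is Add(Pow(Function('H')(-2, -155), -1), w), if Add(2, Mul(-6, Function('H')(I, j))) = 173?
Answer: Rational(32602, 57) ≈ 571.96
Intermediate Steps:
Function('H')(I, j) = Rational(-57, 2) (Function('H')(I, j) = Add(Rational(1, 3), Mul(Rational(-1, 6), 173)) = Add(Rational(1, 3), Rational(-173, 6)) = Rational(-57, 2))
w = 572 (w = Add(44, 528) = 572)
Add(Pow(Function('H')(-2, -155), -1), w) = Add(Pow(Rational(-57, 2), -1), 572) = Add(Rational(-2, 57), 572) = Rational(32602, 57)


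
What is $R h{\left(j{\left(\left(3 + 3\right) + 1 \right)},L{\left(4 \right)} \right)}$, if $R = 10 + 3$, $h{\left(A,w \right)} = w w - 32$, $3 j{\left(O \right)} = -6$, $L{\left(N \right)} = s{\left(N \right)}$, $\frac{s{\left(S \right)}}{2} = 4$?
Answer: $416$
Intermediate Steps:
$s{\left(S \right)} = 8$ ($s{\left(S \right)} = 2 \cdot 4 = 8$)
$L{\left(N \right)} = 8$
$j{\left(O \right)} = -2$ ($j{\left(O \right)} = \frac{1}{3} \left(-6\right) = -2$)
$h{\left(A,w \right)} = -32 + w^{2}$ ($h{\left(A,w \right)} = w^{2} - 32 = -32 + w^{2}$)
$R = 13$
$R h{\left(j{\left(\left(3 + 3\right) + 1 \right)},L{\left(4 \right)} \right)} = 13 \left(-32 + 8^{2}\right) = 13 \left(-32 + 64\right) = 13 \cdot 32 = 416$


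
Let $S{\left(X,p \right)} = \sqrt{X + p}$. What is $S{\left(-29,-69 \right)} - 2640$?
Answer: $-2640 + 7 i \sqrt{2} \approx -2640.0 + 9.8995 i$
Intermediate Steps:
$S{\left(-29,-69 \right)} - 2640 = \sqrt{-29 - 69} - 2640 = \sqrt{-98} - 2640 = 7 i \sqrt{2} - 2640 = -2640 + 7 i \sqrt{2}$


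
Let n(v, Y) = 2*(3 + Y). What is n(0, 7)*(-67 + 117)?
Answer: 1000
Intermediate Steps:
n(v, Y) = 6 + 2*Y
n(0, 7)*(-67 + 117) = (6 + 2*7)*(-67 + 117) = (6 + 14)*50 = 20*50 = 1000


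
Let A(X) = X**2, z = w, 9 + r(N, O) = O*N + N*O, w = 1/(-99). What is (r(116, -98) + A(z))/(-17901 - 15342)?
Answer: 222923744/325814643 ≈ 0.68420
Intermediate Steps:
w = -1/99 ≈ -0.010101
r(N, O) = -9 + 2*N*O (r(N, O) = -9 + (O*N + N*O) = -9 + (N*O + N*O) = -9 + 2*N*O)
z = -1/99 ≈ -0.010101
(r(116, -98) + A(z))/(-17901 - 15342) = ((-9 + 2*116*(-98)) + (-1/99)**2)/(-17901 - 15342) = ((-9 - 22736) + 1/9801)/(-33243) = (-22745 + 1/9801)*(-1/33243) = -222923744/9801*(-1/33243) = 222923744/325814643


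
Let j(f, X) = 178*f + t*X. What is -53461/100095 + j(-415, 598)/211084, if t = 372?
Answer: 1793976973/10564226490 ≈ 0.16982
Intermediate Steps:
j(f, X) = 178*f + 372*X
-53461/100095 + j(-415, 598)/211084 = -53461/100095 + (178*(-415) + 372*598)/211084 = -53461*1/100095 + (-73870 + 222456)*(1/211084) = -53461/100095 + 148586*(1/211084) = -53461/100095 + 74293/105542 = 1793976973/10564226490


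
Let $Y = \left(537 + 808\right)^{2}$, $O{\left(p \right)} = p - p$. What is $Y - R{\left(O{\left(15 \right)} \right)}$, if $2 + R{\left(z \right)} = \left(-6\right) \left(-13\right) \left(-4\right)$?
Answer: $1809339$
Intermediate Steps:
$O{\left(p \right)} = 0$
$R{\left(z \right)} = -314$ ($R{\left(z \right)} = -2 + \left(-6\right) \left(-13\right) \left(-4\right) = -2 + 78 \left(-4\right) = -2 - 312 = -314$)
$Y = 1809025$ ($Y = 1345^{2} = 1809025$)
$Y - R{\left(O{\left(15 \right)} \right)} = 1809025 - -314 = 1809025 + 314 = 1809339$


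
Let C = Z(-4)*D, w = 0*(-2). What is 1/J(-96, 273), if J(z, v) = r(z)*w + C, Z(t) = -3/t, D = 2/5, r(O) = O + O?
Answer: 10/3 ≈ 3.3333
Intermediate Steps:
w = 0
r(O) = 2*O
D = 2/5 (D = 2*(1/5) = 2/5 ≈ 0.40000)
C = 3/10 (C = -3/(-4)*(2/5) = -3*(-1/4)*(2/5) = (3/4)*(2/5) = 3/10 ≈ 0.30000)
J(z, v) = 3/10 (J(z, v) = (2*z)*0 + 3/10 = 0 + 3/10 = 3/10)
1/J(-96, 273) = 1/(3/10) = 10/3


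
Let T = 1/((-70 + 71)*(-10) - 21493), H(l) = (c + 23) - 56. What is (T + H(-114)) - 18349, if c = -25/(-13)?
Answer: -5137948336/279539 ≈ -18380.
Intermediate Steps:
c = 25/13 (c = -25*(-1/13) = 25/13 ≈ 1.9231)
H(l) = -404/13 (H(l) = (25/13 + 23) - 56 = 324/13 - 56 = -404/13)
T = -1/21503 (T = 1/(1*(-10) - 21493) = 1/(-10 - 21493) = 1/(-21503) = -1/21503 ≈ -4.6505e-5)
(T + H(-114)) - 18349 = (-1/21503 - 404/13) - 18349 = -8687225/279539 - 18349 = -5137948336/279539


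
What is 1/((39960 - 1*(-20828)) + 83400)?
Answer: 1/144188 ≈ 6.9354e-6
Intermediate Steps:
1/((39960 - 1*(-20828)) + 83400) = 1/((39960 + 20828) + 83400) = 1/(60788 + 83400) = 1/144188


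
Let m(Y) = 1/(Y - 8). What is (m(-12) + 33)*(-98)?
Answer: -32291/10 ≈ -3229.1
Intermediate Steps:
m(Y) = 1/(-8 + Y)
(m(-12) + 33)*(-98) = (1/(-8 - 12) + 33)*(-98) = (1/(-20) + 33)*(-98) = (-1/20 + 33)*(-98) = (659/20)*(-98) = -32291/10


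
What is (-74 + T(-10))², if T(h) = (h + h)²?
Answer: 106276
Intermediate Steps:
T(h) = 4*h² (T(h) = (2*h)² = 4*h²)
(-74 + T(-10))² = (-74 + 4*(-10)²)² = (-74 + 4*100)² = (-74 + 400)² = 326² = 106276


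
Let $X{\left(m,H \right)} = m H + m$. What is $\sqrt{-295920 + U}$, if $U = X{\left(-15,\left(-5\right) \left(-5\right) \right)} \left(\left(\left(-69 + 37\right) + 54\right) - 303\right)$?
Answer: $i \sqrt{186330} \approx 431.66 i$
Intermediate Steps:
$X{\left(m,H \right)} = m + H m$ ($X{\left(m,H \right)} = H m + m = m + H m$)
$U = 109590$ ($U = - 15 \left(1 - -25\right) \left(\left(\left(-69 + 37\right) + 54\right) - 303\right) = - 15 \left(1 + 25\right) \left(\left(-32 + 54\right) - 303\right) = \left(-15\right) 26 \left(22 - 303\right) = \left(-390\right) \left(-281\right) = 109590$)
$\sqrt{-295920 + U} = \sqrt{-295920 + 109590} = \sqrt{-186330} = i \sqrt{186330}$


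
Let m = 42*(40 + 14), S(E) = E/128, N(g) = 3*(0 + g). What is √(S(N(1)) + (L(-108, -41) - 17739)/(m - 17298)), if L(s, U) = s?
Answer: √216126390/13360 ≈ 1.1004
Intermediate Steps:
N(g) = 3*g
S(E) = E/128 (S(E) = E*(1/128) = E/128)
m = 2268 (m = 42*54 = 2268)
√(S(N(1)) + (L(-108, -41) - 17739)/(m - 17298)) = √((3*1)/128 + (-108 - 17739)/(2268 - 17298)) = √((1/128)*3 - 17847/(-15030)) = √(3/128 - 17847*(-1/15030)) = √(3/128 + 1983/1670) = √(129417/106880) = √216126390/13360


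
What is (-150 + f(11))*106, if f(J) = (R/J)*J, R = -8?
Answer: -16748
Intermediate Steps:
f(J) = -8 (f(J) = (-8/J)*J = -8)
(-150 + f(11))*106 = (-150 - 8)*106 = -158*106 = -16748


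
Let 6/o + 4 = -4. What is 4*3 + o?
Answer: 45/4 ≈ 11.250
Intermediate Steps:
o = -3/4 (o = 6/(-4 - 4) = 6/(-8) = 6*(-1/8) = -3/4 ≈ -0.75000)
4*3 + o = 4*3 - 3/4 = 12 - 3/4 = 45/4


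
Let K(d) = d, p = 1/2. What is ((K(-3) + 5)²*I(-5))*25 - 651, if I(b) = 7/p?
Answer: 749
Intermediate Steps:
p = ½ ≈ 0.50000
I(b) = 14 (I(b) = 7/(½) = 7*2 = 14)
((K(-3) + 5)²*I(-5))*25 - 651 = ((-3 + 5)²*14)*25 - 651 = (2²*14)*25 - 651 = (4*14)*25 - 651 = 56*25 - 651 = 1400 - 651 = 749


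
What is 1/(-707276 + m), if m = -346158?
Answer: -1/1053434 ≈ -9.4928e-7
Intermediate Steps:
1/(-707276 + m) = 1/(-707276 - 346158) = 1/(-1053434) = -1/1053434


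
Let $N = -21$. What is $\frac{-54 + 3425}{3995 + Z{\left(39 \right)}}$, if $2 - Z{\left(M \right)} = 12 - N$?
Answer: $\frac{3371}{3964} \approx 0.8504$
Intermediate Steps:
$Z{\left(M \right)} = -31$ ($Z{\left(M \right)} = 2 - \left(12 - -21\right) = 2 - \left(12 + 21\right) = 2 - 33 = -31$)
$\frac{-54 + 3425}{3995 + Z{\left(39 \right)}} = \frac{-54 + 3425}{3995 - 31} = \frac{3371}{3964}$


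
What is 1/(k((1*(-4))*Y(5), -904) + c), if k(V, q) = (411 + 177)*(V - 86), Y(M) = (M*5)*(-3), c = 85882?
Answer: 1/211714 ≈ 4.7234e-6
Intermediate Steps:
Y(M) = -15*M (Y(M) = (5*M)*(-3) = -15*M)
k(V, q) = -50568 + 588*V (k(V, q) = 588*(-86 + V) = -50568 + 588*V)
1/(k((1*(-4))*Y(5), -904) + c) = 1/((-50568 + 588*((1*(-4))*(-15*5))) + 85882) = 1/((-50568 + 588*(-4*(-75))) + 85882) = 1/((-50568 + 588*300) + 85882) = 1/((-50568 + 176400) + 85882) = 1/(125832 + 85882) = 1/211714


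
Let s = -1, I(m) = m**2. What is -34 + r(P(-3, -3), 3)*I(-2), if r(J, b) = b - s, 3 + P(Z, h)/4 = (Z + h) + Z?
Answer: -18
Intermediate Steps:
P(Z, h) = -12 + 4*h + 8*Z (P(Z, h) = -12 + 4*((Z + h) + Z) = -12 + 4*(h + 2*Z) = -12 + (4*h + 8*Z) = -12 + 4*h + 8*Z)
r(J, b) = 1 + b (r(J, b) = b - 1*(-1) = b + 1 = 1 + b)
-34 + r(P(-3, -3), 3)*I(-2) = -34 + (1 + 3)*(-2)**2 = -34 + 4*4 = -34 + 16 = -18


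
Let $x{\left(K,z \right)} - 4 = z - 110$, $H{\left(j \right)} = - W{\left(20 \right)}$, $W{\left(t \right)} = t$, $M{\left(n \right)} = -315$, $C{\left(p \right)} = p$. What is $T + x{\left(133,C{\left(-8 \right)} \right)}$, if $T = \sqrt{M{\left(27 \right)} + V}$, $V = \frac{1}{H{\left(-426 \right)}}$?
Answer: $-114 + \frac{i \sqrt{31505}}{10} \approx -114.0 + 17.75 i$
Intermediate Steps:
$H{\left(j \right)} = -20$ ($H{\left(j \right)} = \left(-1\right) 20 = -20$)
$x{\left(K,z \right)} = -106 + z$ ($x{\left(K,z \right)} = 4 + \left(z - 110\right) = 4 + \left(-110 + z\right) = -106 + z$)
$V = - \frac{1}{20}$ ($V = \frac{1}{-20} = - \frac{1}{20} \approx -0.05$)
$T = \frac{i \sqrt{31505}}{10}$ ($T = \sqrt{-315 - \frac{1}{20}} = \sqrt{- \frac{6301}{20}} = \frac{i \sqrt{31505}}{10} \approx 17.75 i$)
$T + x{\left(133,C{\left(-8 \right)} \right)} = \frac{i \sqrt{31505}}{10} - 114 = -114 + \frac{i \sqrt{31505}}{10}$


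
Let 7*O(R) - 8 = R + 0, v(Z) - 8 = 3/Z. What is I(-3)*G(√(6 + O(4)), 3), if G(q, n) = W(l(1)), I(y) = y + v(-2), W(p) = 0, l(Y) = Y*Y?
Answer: 0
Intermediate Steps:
v(Z) = 8 + 3/Z
O(R) = 8/7 + R/7 (O(R) = 8/7 + (R + 0)/7 = 8/7 + R/7)
l(Y) = Y²
I(y) = 13/2 + y (I(y) = y + (8 + 3/(-2)) = y + (8 + 3*(-½)) = y + (8 - 3/2) = y + 13/2 = 13/2 + y)
G(q, n) = 0
I(-3)*G(√(6 + O(4)), 3) = (13/2 - 3)*0 = (7/2)*0 = 0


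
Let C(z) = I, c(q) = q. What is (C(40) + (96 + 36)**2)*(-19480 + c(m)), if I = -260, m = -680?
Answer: -346026240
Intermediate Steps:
C(z) = -260
(C(40) + (96 + 36)**2)*(-19480 + c(m)) = (-260 + (96 + 36)**2)*(-19480 - 680) = (-260 + 132**2)*(-20160) = (-260 + 17424)*(-20160) = 17164*(-20160) = -346026240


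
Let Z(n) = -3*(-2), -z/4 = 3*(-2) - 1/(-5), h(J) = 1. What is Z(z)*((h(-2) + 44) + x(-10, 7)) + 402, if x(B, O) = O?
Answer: 714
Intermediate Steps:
z = 116/5 (z = -4*(3*(-2) - 1/(-5)) = -4*(-6 - 1*(-1/5)) = -4*(-6 + 1/5) = -4*(-29/5) = 116/5 ≈ 23.200)
Z(n) = 6
Z(z)*((h(-2) + 44) + x(-10, 7)) + 402 = 6*((1 + 44) + 7) + 402 = 6*(45 + 7) + 402 = 6*52 + 402 = 312 + 402 = 714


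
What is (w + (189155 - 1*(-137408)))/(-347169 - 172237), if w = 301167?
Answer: -313865/259703 ≈ -1.2086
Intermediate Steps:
(w + (189155 - 1*(-137408)))/(-347169 - 172237) = (301167 + (189155 - 1*(-137408)))/(-347169 - 172237) = (301167 + (189155 + 137408))/(-519406) = (301167 + 326563)*(-1/519406) = 627730*(-1/519406) = -313865/259703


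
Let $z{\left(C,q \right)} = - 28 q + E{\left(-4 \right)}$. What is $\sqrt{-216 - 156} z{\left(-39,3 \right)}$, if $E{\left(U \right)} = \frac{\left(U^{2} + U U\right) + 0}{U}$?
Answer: $- 184 i \sqrt{93} \approx - 1774.4 i$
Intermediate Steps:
$E{\left(U \right)} = 2 U$ ($E{\left(U \right)} = \frac{\left(U^{2} + U^{2}\right) + 0}{U} = \frac{2 U^{2} + 0}{U} = \frac{2 U^{2}}{U} = 2 U$)
$z{\left(C,q \right)} = -8 - 28 q$ ($z{\left(C,q \right)} = - 28 q + 2 \left(-4\right) = - 28 q - 8 = -8 - 28 q$)
$\sqrt{-216 - 156} z{\left(-39,3 \right)} = \sqrt{-216 - 156} \left(-8 - 84\right) = \sqrt{-372} \left(-8 - 84\right) = 2 i \sqrt{93} \left(-92\right) = - 184 i \sqrt{93}$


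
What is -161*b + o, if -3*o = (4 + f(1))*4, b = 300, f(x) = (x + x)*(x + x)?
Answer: -144932/3 ≈ -48311.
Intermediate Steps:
f(x) = 4*x² (f(x) = (2*x)*(2*x) = 4*x²)
o = -32/3 (o = -(4 + 4*1²)*4/3 = -(4 + 4*1)*4/3 = -(4 + 4)*4/3 = -8*4/3 = -⅓*32 = -32/3 ≈ -10.667)
-161*b + o = -161*300 - 32/3 = -48300 - 32/3 = -144932/3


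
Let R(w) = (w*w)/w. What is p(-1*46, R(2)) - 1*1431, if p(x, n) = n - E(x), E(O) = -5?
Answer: -1424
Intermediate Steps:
R(w) = w (R(w) = w²/w = w)
p(x, n) = 5 + n (p(x, n) = n - 1*(-5) = n + 5 = 5 + n)
p(-1*46, R(2)) - 1*1431 = (5 + 2) - 1*1431 = 7 - 1431 = -1424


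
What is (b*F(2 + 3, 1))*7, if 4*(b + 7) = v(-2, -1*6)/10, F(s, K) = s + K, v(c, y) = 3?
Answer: -5817/20 ≈ -290.85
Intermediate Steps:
F(s, K) = K + s
b = -277/40 (b = -7 + (3/10)/4 = -7 + (3*(1/10))/4 = -7 + (1/4)*(3/10) = -7 + 3/40 = -277/40 ≈ -6.9250)
(b*F(2 + 3, 1))*7 = -277*(1 + (2 + 3))/40*7 = -277*(1 + 5)/40*7 = -277/40*6*7 = -831/20*7 = -5817/20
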